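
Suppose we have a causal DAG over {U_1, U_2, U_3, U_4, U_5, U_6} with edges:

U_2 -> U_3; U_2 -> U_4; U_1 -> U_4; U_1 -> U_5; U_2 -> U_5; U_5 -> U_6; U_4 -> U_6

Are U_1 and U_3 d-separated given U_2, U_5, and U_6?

Yes — U_1 and U_3 are d-separated given {U_2, U_5, U_6}.

We examine all 4 paths between U_1 and U_3:
Path 1: U_1 → U_4 ← U_2 → U_3
  U_2 is a fork here and U_2 is conditioned on, so the path is blocked at U_2.
Path 2: U_1 → U_4 → U_6 ← U_5 ← U_2 → U_3
  U_5 is a chain here and U_5 is conditioned on, so the path is blocked at U_5.
Path 3: U_1 → U_5 ← U_2 → U_3
  U_2 is a fork here and U_2 is conditioned on, so the path is blocked at U_2.
Path 4: U_1 → U_5 → U_6 ← U_4 ← U_2 → U_3
  U_5 is a chain here and U_5 is conditioned on, so the path is blocked at U_5.
Every path is blocked, so U_1 and U_3 are d-separated given {U_2, U_5, U_6}.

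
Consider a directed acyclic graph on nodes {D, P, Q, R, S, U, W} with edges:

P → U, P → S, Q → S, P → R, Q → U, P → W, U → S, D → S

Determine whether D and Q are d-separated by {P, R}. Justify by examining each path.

Yes

There are 3 undirected paths between D and Q; checking each against the conditioning set {P, R}:
Path 1: D → S ← Q
  S is a collider here and neither S nor any of its descendants is conditioned on, so the collider stays closed — the path is blocked at S.
Path 2: D → S ← U ← Q
  S is a collider here and neither S nor any of its descendants is conditioned on, so the collider stays closed — the path is blocked at S.
Path 3: D → S ← P → U ← Q
  S is a collider here and neither S nor any of its descendants is conditioned on, so the collider stays closed — the path is blocked at S.
Every path is blocked, so D and Q are d-separated given {P, R}.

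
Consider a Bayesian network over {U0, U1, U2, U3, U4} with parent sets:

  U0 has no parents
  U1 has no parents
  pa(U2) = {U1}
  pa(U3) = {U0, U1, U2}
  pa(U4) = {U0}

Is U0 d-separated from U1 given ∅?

There are 2 undirected paths between U0 and U1; checking each against the conditioning set ∅:
  1. U0 → U3 ← U1 — U3:collider[blocks] ⇒ blocked
  2. U0 → U3 ← U2 ← U1 — U3:collider[blocks]; U2:chain[open] ⇒ blocked
Since every path is blocked, d-separation holds.

Yes — U0 and U1 are d-separated given ∅.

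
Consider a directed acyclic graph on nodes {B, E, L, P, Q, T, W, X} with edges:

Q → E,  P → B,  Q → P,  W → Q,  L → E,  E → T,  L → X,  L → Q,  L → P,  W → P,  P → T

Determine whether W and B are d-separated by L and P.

6 paths connect W and B; each must be blocked for d-separation to hold:
Path 1: W → Q ← L → E → T ← P → B
  L is a fork here and L is conditioned on, so the path is blocked at L.
Path 2: W → Q ← L → P → B
  L is a fork here and L is conditioned on, so the path is blocked at L.
Path 3: W → Q → E ← L → P → B
  E is a collider here and neither E nor any of its descendants is conditioned on, so the collider stays closed — the path is blocked at E.
Path 4: W → Q → E → T ← P → B
  T is a collider here and neither T nor any of its descendants is conditioned on, so the collider stays closed — the path is blocked at T.
Path 5: W → Q → P → B
  P is a chain here and P is conditioned on, so the path is blocked at P.
Path 6: W → P → B
  P is a chain here and P is conditioned on, so the path is blocked at P.
Since every path is blocked, d-separation holds.

Yes — W and B are d-separated given {L, P}.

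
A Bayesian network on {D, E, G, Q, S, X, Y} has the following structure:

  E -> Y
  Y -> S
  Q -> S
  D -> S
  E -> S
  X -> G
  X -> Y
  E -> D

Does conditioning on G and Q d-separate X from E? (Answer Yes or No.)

Yes

3 paths connect X and E; each must be blocked for d-separation to hold:
Path 1: X → Y ← E
  Y is a collider here and neither Y nor any of its descendants is conditioned on, so the collider stays closed — the path is blocked at Y.
Path 2: X → Y → S ← D ← E
  S is a collider here and neither S nor any of its descendants is conditioned on, so the collider stays closed — the path is blocked at S.
Path 3: X → Y → S ← E
  S is a collider here and neither S nor any of its descendants is conditioned on, so the collider stays closed — the path is blocked at S.
Since every path is blocked, d-separation holds.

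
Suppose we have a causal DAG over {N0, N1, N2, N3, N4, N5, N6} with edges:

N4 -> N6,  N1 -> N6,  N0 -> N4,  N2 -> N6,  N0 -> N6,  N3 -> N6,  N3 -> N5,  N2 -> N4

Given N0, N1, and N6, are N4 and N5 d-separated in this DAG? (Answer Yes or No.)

No

There are 3 undirected paths between N4 and N5; checking each against the conditioning set {N0, N1, N6}:
  1. N4 ← N0 → N6 ← N3 → N5 — N0:fork[blocks]; N6:collider[open]; N3:fork[open] ⇒ blocked
  2. N4 → N6 ← N3 → N5 — N6:collider[open]; N3:fork[open] ⇒ active
  3. N4 ← N2 → N6 ← N3 → N5 — N2:fork[open]; N6:collider[open]; N3:fork[open] ⇒ active
Since the path N4 → N6 ← N3 → N5 is active, N4 and N5 are not d-separated given {N0, N1, N6}.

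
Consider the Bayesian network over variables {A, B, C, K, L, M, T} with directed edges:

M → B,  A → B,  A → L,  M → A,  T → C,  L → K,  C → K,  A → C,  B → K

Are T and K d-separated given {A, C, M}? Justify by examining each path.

Yes

We examine all 4 paths between T and K:
Path 1: T → C → K
  C is a chain here and C is conditioned on, so the path is blocked at C.
Path 2: T → C ← A ← M → B → K
  A is a chain here and A is conditioned on, so the path is blocked at A.
Path 3: T → C ← A → B → K
  A is a fork here and A is conditioned on, so the path is blocked at A.
Path 4: T → C ← A → L → K
  A is a fork here and A is conditioned on, so the path is blocked at A.
All paths are blocked; T ⊥ K | {A, C, M} holds.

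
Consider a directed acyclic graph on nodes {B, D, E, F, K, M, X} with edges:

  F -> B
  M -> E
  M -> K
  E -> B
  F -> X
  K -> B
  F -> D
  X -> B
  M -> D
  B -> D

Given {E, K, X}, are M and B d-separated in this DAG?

Yes

We examine all 5 paths between M and B:
  1. M → D ← B — D:collider[blocks] ⇒ blocked
  2. M → D ← F → X → B — D:collider[blocks]; F:fork[open]; X:chain[blocks] ⇒ blocked
  3. M → D ← F → B — D:collider[blocks]; F:fork[open] ⇒ blocked
  4. M → K → B — K:chain[blocks] ⇒ blocked
  5. M → E → B — E:chain[blocks] ⇒ blocked
Since every path is blocked, d-separation holds.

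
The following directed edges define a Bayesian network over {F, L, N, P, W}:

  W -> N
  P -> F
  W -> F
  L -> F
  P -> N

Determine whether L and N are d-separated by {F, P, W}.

Enumerating the 2 paths from L to N and testing each for blocking by {F, P, W}:
  1. L → F ← W → N — F:collider[open]; W:fork[blocks] ⇒ blocked
  2. L → F ← P → N — F:collider[open]; P:fork[blocks] ⇒ blocked
Since every path is blocked, d-separation holds.

Yes — L and N are d-separated given {F, P, W}.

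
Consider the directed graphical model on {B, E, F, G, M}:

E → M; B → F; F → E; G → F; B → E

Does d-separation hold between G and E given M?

We examine all 2 paths between G and E:
Path 1: G → F → E
  F is a chain and F is not conditioned on — no node blocks this path, so it is active.
Path 2: G → F ← B → E
  F is a collider and its descendant M is conditioned on, which opens it; B is a fork and B is not conditioned on — no node blocks this path, so it is active.
Because an active path exists, G and E are not d-separated.

No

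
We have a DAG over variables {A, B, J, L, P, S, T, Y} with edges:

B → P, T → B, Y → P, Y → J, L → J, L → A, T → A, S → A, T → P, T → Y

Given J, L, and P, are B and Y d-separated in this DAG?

No

We examine all 6 paths between B and Y:
Path 1: B → P ← T → Y
  P is a collider and P is conditioned on, which opens it; T is a fork and T is not conditioned on — no node blocks this path, so it is active.
Path 2: B → P ← T → A ← L → J ← Y
  A is a collider here and neither A nor any of its descendants is conditioned on, so the collider stays closed — the path is blocked at A.
Path 3: B → P ← Y
  P is a collider and P is conditioned on, which opens it — no node blocks this path, so it is active.
Path 4: B ← T → P ← Y
  T is a fork and T is not conditioned on; P is a collider and P is conditioned on, which opens it — no node blocks this path, so it is active.
Path 5: B ← T → Y
  T is a fork and T is not conditioned on — no node blocks this path, so it is active.
Path 6: B ← T → A ← L → J ← Y
  A is a collider here and neither A nor any of its descendants is conditioned on, so the collider stays closed — the path is blocked at A.
Because an active path exists, B and Y are not d-separated.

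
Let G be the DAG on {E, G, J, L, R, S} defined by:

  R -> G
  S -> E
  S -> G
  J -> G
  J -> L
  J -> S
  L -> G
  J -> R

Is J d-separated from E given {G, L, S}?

Yes

4 paths connect J and E; each must be blocked for d-separation to hold:
Path 1: J → S → E
  S is a chain here and S is conditioned on, so the path is blocked at S.
Path 2: J → R → G ← S → E
  S is a fork here and S is conditioned on, so the path is blocked at S.
Path 3: J → L → G ← S → E
  L is a chain here and L is conditioned on, so the path is blocked at L.
Path 4: J → G ← S → E
  S is a fork here and S is conditioned on, so the path is blocked at S.
All paths are blocked; J ⊥ E | {G, L, S} holds.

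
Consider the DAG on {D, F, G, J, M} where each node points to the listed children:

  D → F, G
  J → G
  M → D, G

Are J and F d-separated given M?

There are 2 undirected paths between J and F; checking each against the conditioning set {M}:
  1. J → G ← M → D → F — G:collider[blocks]; M:fork[blocks]; D:chain[open] ⇒ blocked
  2. J → G ← D → F — G:collider[blocks]; D:fork[open] ⇒ blocked
All paths are blocked; J ⊥ F | {M} holds.

Yes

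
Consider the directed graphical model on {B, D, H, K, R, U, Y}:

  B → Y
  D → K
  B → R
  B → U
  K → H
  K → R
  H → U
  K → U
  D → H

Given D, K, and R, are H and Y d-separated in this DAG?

Yes

Enumerating the 6 paths from H to Y and testing each for blocking by {D, K, R}:
Path 1: H ← K → R ← B → Y
  K is a fork here and K is conditioned on, so the path is blocked at K.
Path 2: H ← K → U ← B → Y
  K is a fork here and K is conditioned on, so the path is blocked at K.
Path 3: H → U ← K → R ← B → Y
  U is a collider here and neither U nor any of its descendants is conditioned on, so the collider stays closed — the path is blocked at U.
Path 4: H → U ← B → Y
  U is a collider here and neither U nor any of its descendants is conditioned on, so the collider stays closed — the path is blocked at U.
Path 5: H ← D → K → R ← B → Y
  D is a fork here and D is conditioned on, so the path is blocked at D.
Path 6: H ← D → K → U ← B → Y
  D is a fork here and D is conditioned on, so the path is blocked at D.
All paths are blocked; H ⊥ Y | {D, K, R} holds.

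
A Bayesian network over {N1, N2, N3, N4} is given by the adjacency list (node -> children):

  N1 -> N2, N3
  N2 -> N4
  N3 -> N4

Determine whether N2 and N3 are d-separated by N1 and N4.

No — N2 and N3 are not d-separated given {N1, N4}.

We examine all 2 paths between N2 and N3:
  1. N2 ← N1 → N3 — N1:fork[blocks] ⇒ blocked
  2. N2 → N4 ← N3 — N4:collider[open] ⇒ active
Since the path N2 → N4 ← N3 is active, N2 and N3 are not d-separated given {N1, N4}.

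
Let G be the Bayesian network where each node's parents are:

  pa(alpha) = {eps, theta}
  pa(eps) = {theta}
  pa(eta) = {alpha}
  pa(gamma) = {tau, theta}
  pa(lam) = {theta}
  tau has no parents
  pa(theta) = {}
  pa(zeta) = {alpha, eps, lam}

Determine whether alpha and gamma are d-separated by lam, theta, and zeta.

Yes — alpha and gamma are d-separated given {lam, theta, zeta}.

We examine all 5 paths between alpha and gamma:
  1. alpha ← eps → zeta ← lam ← theta → gamma — eps:fork[open]; zeta:collider[open]; lam:chain[blocks]; theta:fork[blocks] ⇒ blocked
  2. alpha ← eps ← theta → gamma — eps:chain[open]; theta:fork[blocks] ⇒ blocked
  3. alpha → zeta ← lam ← theta → gamma — zeta:collider[open]; lam:chain[blocks]; theta:fork[blocks] ⇒ blocked
  4. alpha → zeta ← eps ← theta → gamma — zeta:collider[open]; eps:chain[open]; theta:fork[blocks] ⇒ blocked
  5. alpha ← theta → gamma — theta:fork[blocks] ⇒ blocked
Every path is blocked, so alpha and gamma are d-separated given {lam, theta, zeta}.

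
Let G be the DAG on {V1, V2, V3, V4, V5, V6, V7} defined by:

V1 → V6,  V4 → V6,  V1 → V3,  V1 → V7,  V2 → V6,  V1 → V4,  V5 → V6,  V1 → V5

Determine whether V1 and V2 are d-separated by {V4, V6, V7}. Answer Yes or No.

No

3 paths connect V1 and V2; each must be blocked for d-separation to hold:
  1. V1 → V5 → V6 ← V2 — V5:chain[open]; V6:collider[open] ⇒ active
  2. V1 → V4 → V6 ← V2 — V4:chain[blocks]; V6:collider[open] ⇒ blocked
  3. V1 → V6 ← V2 — V6:collider[open] ⇒ active
At least one path is unblocked, so d-separation fails.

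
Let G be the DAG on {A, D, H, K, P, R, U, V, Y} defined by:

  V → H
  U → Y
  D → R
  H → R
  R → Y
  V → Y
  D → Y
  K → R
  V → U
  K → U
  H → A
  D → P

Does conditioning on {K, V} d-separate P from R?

Enumerating the 6 paths from P to R and testing each for blocking by {K, V}:
  1. P ← D → R — D:fork[open] ⇒ active
  2. P ← D → Y ← V → H → R — D:fork[open]; Y:collider[blocks]; V:fork[blocks]; H:chain[open] ⇒ blocked
  3. P ← D → Y ← V → U ← K → R — D:fork[open]; Y:collider[blocks]; V:fork[blocks]; U:collider[blocks]; K:fork[blocks] ⇒ blocked
  4. P ← D → Y ← R — D:fork[open]; Y:collider[blocks] ⇒ blocked
  5. P ← D → Y ← U ← V → H → R — D:fork[open]; Y:collider[blocks]; U:chain[open]; V:fork[blocks]; H:chain[open] ⇒ blocked
  6. P ← D → Y ← U ← K → R — D:fork[open]; Y:collider[blocks]; U:chain[open]; K:fork[blocks] ⇒ blocked
Since the path P ← D → R is active, P and R are not d-separated given {K, V}.

No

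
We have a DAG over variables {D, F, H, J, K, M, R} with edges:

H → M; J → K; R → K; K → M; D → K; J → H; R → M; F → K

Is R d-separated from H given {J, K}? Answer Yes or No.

Yes — R and H are d-separated given {J, K}.

4 paths connect R and H; each must be blocked for d-separation to hold:
  1. R → M ← K ← J → H — M:collider[blocks]; K:chain[blocks]; J:fork[blocks] ⇒ blocked
  2. R → M ← H — M:collider[blocks] ⇒ blocked
  3. R → K ← J → H — K:collider[open]; J:fork[blocks] ⇒ blocked
  4. R → K → M ← H — K:chain[blocks]; M:collider[blocks] ⇒ blocked
All paths are blocked; R ⊥ H | {J, K} holds.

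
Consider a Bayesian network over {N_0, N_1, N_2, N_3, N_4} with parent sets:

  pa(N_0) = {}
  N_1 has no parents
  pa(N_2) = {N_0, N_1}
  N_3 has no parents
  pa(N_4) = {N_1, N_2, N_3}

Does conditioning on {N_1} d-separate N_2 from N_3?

Yes

We examine all 2 paths between N_2 and N_3:
Path 1: N_2 ← N_1 → N_4 ← N_3
  N_1 is a fork here and N_1 is conditioned on, so the path is blocked at N_1.
Path 2: N_2 → N_4 ← N_3
  N_4 is a collider here and neither N_4 nor any of its descendants is conditioned on, so the collider stays closed — the path is blocked at N_4.
Since every path is blocked, d-separation holds.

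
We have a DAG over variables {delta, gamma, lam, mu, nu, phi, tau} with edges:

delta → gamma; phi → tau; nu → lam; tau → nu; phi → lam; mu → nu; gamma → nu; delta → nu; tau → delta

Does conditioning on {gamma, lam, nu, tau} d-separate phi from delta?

Yes — phi and delta are d-separated given {gamma, lam, nu, tau}.

We examine all 6 paths between phi and delta:
Path 1: phi → tau → delta
  tau is a chain here and tau is conditioned on, so the path is blocked at tau.
Path 2: phi → tau → nu ← delta
  tau is a chain here and tau is conditioned on, so the path is blocked at tau.
Path 3: phi → tau → nu ← gamma ← delta
  tau is a chain here and tau is conditioned on, so the path is blocked at tau.
Path 4: phi → lam ← nu ← delta
  nu is a chain here and nu is conditioned on, so the path is blocked at nu.
Path 5: phi → lam ← nu ← tau → delta
  nu is a chain here and nu is conditioned on, so the path is blocked at nu.
Path 6: phi → lam ← nu ← gamma ← delta
  nu is a chain here and nu is conditioned on, so the path is blocked at nu.
Every path is blocked, so phi and delta are d-separated given {gamma, lam, nu, tau}.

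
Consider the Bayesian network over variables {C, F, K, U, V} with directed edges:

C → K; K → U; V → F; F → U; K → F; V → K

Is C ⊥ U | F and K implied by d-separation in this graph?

Yes

Enumerating the 3 paths from C to U and testing each for blocking by {F, K}:
Path 1: C → K → F → U
  K is a chain here and K is conditioned on, so the path is blocked at K.
Path 2: C → K ← V → F → U
  F is a chain here and F is conditioned on, so the path is blocked at F.
Path 3: C → K → U
  K is a chain here and K is conditioned on, so the path is blocked at K.
All paths are blocked; C ⊥ U | {F, K} holds.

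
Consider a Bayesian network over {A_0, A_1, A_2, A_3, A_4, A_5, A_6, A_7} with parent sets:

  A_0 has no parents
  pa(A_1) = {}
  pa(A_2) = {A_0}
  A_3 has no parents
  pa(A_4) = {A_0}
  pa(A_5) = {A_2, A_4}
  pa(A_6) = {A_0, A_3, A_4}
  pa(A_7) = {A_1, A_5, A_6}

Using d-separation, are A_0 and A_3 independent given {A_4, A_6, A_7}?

No — A_0 and A_3 are not d-separated given {A_4, A_6, A_7}.

Enumerating the 5 paths from A_0 to A_3 and testing each for blocking by {A_4, A_6, A_7}:
  1. A_0 → A_6 ← A_3 — A_6:collider[open] ⇒ active
  2. A_0 → A_4 → A_5 → A_7 ← A_6 ← A_3 — A_4:chain[blocks]; A_5:chain[open]; A_7:collider[open]; A_6:chain[blocks] ⇒ blocked
  3. A_0 → A_4 → A_6 ← A_3 — A_4:chain[blocks]; A_6:collider[open] ⇒ blocked
  4. A_0 → A_2 → A_5 → A_7 ← A_6 ← A_3 — A_2:chain[open]; A_5:chain[open]; A_7:collider[open]; A_6:chain[blocks] ⇒ blocked
  5. A_0 → A_2 → A_5 ← A_4 → A_6 ← A_3 — A_2:chain[open]; A_5:collider[open]; A_4:fork[blocks]; A_6:collider[open] ⇒ blocked
Since the path A_0 → A_6 ← A_3 is active, A_0 and A_3 are not d-separated given {A_4, A_6, A_7}.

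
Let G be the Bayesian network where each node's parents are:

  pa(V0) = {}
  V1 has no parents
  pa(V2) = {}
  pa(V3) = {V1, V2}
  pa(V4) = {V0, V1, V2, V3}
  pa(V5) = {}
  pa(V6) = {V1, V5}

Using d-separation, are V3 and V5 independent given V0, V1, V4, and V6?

We examine all 3 paths between V3 and V5:
Path 1: V3 ← V1 → V6 ← V5
  V1 is a fork here and V1 is conditioned on, so the path is blocked at V1.
Path 2: V3 ← V2 → V4 ← V1 → V6 ← V5
  V1 is a fork here and V1 is conditioned on, so the path is blocked at V1.
Path 3: V3 → V4 ← V1 → V6 ← V5
  V1 is a fork here and V1 is conditioned on, so the path is blocked at V1.
Since every path is blocked, d-separation holds.

Yes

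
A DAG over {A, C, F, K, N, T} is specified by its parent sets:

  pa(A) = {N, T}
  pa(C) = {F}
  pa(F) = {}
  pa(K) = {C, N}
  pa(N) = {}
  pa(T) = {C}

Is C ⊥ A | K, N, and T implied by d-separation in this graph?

Yes — C and A are d-separated given {K, N, T}.

2 paths connect C and A; each must be blocked for d-separation to hold:
Path 1: C → T → A
  T is a chain here and T is conditioned on, so the path is blocked at T.
Path 2: C → K ← N → A
  N is a fork here and N is conditioned on, so the path is blocked at N.
Since every path is blocked, d-separation holds.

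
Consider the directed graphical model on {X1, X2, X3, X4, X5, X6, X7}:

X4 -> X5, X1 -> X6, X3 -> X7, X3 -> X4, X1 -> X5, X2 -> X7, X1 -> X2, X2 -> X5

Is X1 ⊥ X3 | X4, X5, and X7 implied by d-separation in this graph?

There are 4 undirected paths between X1 and X3; checking each against the conditioning set {X4, X5, X7}:
Path 1: X1 → X2 → X7 ← X3
  X2 is a chain and X2 is not conditioned on; X7 is a collider and X7 is conditioned on, which opens it — no node blocks this path, so it is active.
Path 2: X1 → X2 → X5 ← X4 ← X3
  X4 is a chain here and X4 is conditioned on, so the path is blocked at X4.
Path 3: X1 → X5 ← X2 → X7 ← X3
  X5 is a collider and X5 is conditioned on, which opens it; X2 is a fork and X2 is not conditioned on; X7 is a collider and X7 is conditioned on, which opens it — no node blocks this path, so it is active.
Path 4: X1 → X5 ← X4 ← X3
  X4 is a chain here and X4 is conditioned on, so the path is blocked at X4.
Since the path X1 → X2 → X7 ← X3 is active, X1 and X3 are not d-separated given {X4, X5, X7}.

No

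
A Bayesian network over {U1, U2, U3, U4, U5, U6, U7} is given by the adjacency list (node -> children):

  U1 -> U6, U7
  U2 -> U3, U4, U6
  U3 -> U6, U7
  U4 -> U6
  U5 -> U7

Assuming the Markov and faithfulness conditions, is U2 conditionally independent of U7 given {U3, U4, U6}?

There are 6 undirected paths between U2 and U7; checking each against the conditioning set {U3, U4, U6}:
  1. U2 → U6 ← U1 → U7 — U6:collider[open]; U1:fork[open] ⇒ active
  2. U2 → U6 ← U3 → U7 — U6:collider[open]; U3:fork[blocks] ⇒ blocked
  3. U2 → U3 → U6 ← U1 → U7 — U3:chain[blocks]; U6:collider[open]; U1:fork[open] ⇒ blocked
  4. U2 → U3 → U7 — U3:chain[blocks] ⇒ blocked
  5. U2 → U4 → U6 ← U1 → U7 — U4:chain[blocks]; U6:collider[open]; U1:fork[open] ⇒ blocked
  6. U2 → U4 → U6 ← U3 → U7 — U4:chain[blocks]; U6:collider[open]; U3:fork[blocks] ⇒ blocked
Because an active path exists, U2 and U7 are not d-separated.

No — U2 and U7 are not d-separated given {U3, U4, U6}.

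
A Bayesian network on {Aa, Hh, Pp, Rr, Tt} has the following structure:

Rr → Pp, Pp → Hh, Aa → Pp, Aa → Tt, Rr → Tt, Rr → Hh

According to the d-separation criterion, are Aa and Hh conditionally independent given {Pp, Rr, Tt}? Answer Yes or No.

There are 4 undirected paths between Aa and Hh; checking each against the conditioning set {Pp, Rr, Tt}:
Path 1: Aa → Pp → Hh
  Pp is a chain here and Pp is conditioned on, so the path is blocked at Pp.
Path 2: Aa → Pp ← Rr → Hh
  Rr is a fork here and Rr is conditioned on, so the path is blocked at Rr.
Path 3: Aa → Tt ← Rr → Hh
  Rr is a fork here and Rr is conditioned on, so the path is blocked at Rr.
Path 4: Aa → Tt ← Rr → Pp → Hh
  Rr is a fork here and Rr is conditioned on, so the path is blocked at Rr.
All paths are blocked; Aa ⊥ Hh | {Pp, Rr, Tt} holds.

Yes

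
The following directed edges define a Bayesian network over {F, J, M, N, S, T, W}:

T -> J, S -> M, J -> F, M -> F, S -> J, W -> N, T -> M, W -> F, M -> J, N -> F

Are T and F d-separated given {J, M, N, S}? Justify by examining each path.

6 paths connect T and F; each must be blocked for d-separation to hold:
  1. T → M → J → F — M:chain[blocks]; J:chain[blocks] ⇒ blocked
  2. T → M → F — M:chain[blocks] ⇒ blocked
  3. T → M ← S → J → F — M:collider[open]; S:fork[blocks]; J:chain[blocks] ⇒ blocked
  4. T → J ← M → F — J:collider[open]; M:fork[blocks] ⇒ blocked
  5. T → J → F — J:chain[blocks] ⇒ blocked
  6. T → J ← S → M → F — J:collider[open]; S:fork[blocks]; M:chain[blocks] ⇒ blocked
All paths are blocked; T ⊥ F | {J, M, N, S} holds.

Yes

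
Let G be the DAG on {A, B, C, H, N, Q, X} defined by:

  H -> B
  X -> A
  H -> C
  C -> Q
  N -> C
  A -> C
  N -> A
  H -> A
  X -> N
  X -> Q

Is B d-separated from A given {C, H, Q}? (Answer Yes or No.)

We examine all 6 paths between B and A:
Path 1: B ← H → A
  H is a fork here and H is conditioned on, so the path is blocked at H.
Path 2: B ← H → C ← A
  H is a fork here and H is conditioned on, so the path is blocked at H.
Path 3: B ← H → C → Q ← X → A
  H is a fork here and H is conditioned on, so the path is blocked at H.
Path 4: B ← H → C → Q ← X → N → A
  H is a fork here and H is conditioned on, so the path is blocked at H.
Path 5: B ← H → C ← N → A
  H is a fork here and H is conditioned on, so the path is blocked at H.
Path 6: B ← H → C ← N ← X → A
  H is a fork here and H is conditioned on, so the path is blocked at H.
Since every path is blocked, d-separation holds.

Yes — B and A are d-separated given {C, H, Q}.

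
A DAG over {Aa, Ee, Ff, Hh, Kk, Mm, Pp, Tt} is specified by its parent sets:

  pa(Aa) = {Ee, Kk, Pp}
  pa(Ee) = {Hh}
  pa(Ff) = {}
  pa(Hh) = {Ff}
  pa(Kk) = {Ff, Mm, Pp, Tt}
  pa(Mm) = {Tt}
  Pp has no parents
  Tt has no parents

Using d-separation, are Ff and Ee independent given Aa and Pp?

No

There are 3 undirected paths between Ff and Ee; checking each against the conditioning set {Aa, Pp}:
Path 1: Ff → Kk ← Pp → Aa ← Ee
  Pp is a fork here and Pp is conditioned on, so the path is blocked at Pp.
Path 2: Ff → Kk → Aa ← Ee
  Kk is a chain and Kk is not conditioned on; Aa is a collider and Aa is conditioned on, which opens it — no node blocks this path, so it is active.
Path 3: Ff → Hh → Ee
  Hh is a chain and Hh is not conditioned on — no node blocks this path, so it is active.
At least one path is unblocked, so d-separation fails.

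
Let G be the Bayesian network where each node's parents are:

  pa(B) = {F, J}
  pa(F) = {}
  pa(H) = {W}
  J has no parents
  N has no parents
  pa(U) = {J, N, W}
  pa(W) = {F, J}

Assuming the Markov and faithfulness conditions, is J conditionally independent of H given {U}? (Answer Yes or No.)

Enumerating the 3 paths from J to H and testing each for blocking by {U}:
  1. J → W → H — W:chain[open] ⇒ active
  2. J → B ← F → W → H — B:collider[blocks]; F:fork[open]; W:chain[open] ⇒ blocked
  3. J → U ← W → H — U:collider[open]; W:fork[open] ⇒ active
Because an active path exists, J and H are not d-separated.

No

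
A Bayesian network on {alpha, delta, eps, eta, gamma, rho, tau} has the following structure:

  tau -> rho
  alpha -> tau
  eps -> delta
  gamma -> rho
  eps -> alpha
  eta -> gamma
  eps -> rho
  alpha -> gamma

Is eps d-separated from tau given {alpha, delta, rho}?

No

There are 4 undirected paths between eps and tau; checking each against the conditioning set {alpha, delta, rho}:
  1. eps → alpha → gamma → rho ← tau — alpha:chain[blocks]; gamma:chain[open]; rho:collider[open] ⇒ blocked
  2. eps → alpha → tau — alpha:chain[blocks] ⇒ blocked
  3. eps → rho ← gamma ← alpha → tau — rho:collider[open]; gamma:chain[open]; alpha:fork[blocks] ⇒ blocked
  4. eps → rho ← tau — rho:collider[open] ⇒ active
Because an active path exists, eps and tau are not d-separated.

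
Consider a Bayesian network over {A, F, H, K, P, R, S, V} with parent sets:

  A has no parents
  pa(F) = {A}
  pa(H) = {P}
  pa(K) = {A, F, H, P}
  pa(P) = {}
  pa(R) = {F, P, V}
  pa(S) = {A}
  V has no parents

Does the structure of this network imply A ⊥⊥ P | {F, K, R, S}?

No

Enumerating the 6 paths from A to P and testing each for blocking by {F, K, R, S}:
  1. A → F → R ← P — F:chain[blocks]; R:collider[open] ⇒ blocked
  2. A → F → K ← P — F:chain[blocks]; K:collider[open] ⇒ blocked
  3. A → F → K ← H ← P — F:chain[blocks]; K:collider[open]; H:chain[open] ⇒ blocked
  4. A → K ← P — K:collider[open] ⇒ active
  5. A → K ← F → R ← P — K:collider[open]; F:fork[blocks]; R:collider[open] ⇒ blocked
  6. A → K ← H ← P — K:collider[open]; H:chain[open] ⇒ active
Because an active path exists, A and P are not d-separated.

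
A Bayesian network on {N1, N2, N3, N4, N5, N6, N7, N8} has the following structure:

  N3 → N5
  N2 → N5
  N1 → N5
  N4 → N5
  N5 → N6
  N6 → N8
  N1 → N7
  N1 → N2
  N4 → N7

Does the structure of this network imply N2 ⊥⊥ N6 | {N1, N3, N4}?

There are 3 undirected paths between N2 and N6; checking each against the conditioning set {N1, N3, N4}:
  1. N2 → N5 → N6 — N5:chain[open] ⇒ active
  2. N2 ← N1 → N5 → N6 — N1:fork[blocks]; N5:chain[open] ⇒ blocked
  3. N2 ← N1 → N7 ← N4 → N5 → N6 — N1:fork[blocks]; N7:collider[blocks]; N4:fork[blocks]; N5:chain[open] ⇒ blocked
Since the path N2 → N5 → N6 is active, N2 and N6 are not d-separated given {N1, N3, N4}.

No — N2 and N6 are not d-separated given {N1, N3, N4}.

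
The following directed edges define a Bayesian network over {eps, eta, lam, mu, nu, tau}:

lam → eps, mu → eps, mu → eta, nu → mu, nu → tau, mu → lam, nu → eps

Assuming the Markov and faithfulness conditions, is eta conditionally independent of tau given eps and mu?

Yes

We examine all 3 paths between eta and tau:
Path 1: eta ← mu ← nu → tau
  mu is a chain here and mu is conditioned on, so the path is blocked at mu.
Path 2: eta ← mu → eps ← nu → tau
  mu is a fork here and mu is conditioned on, so the path is blocked at mu.
Path 3: eta ← mu → lam → eps ← nu → tau
  mu is a fork here and mu is conditioned on, so the path is blocked at mu.
All paths are blocked; eta ⊥ tau | {eps, mu} holds.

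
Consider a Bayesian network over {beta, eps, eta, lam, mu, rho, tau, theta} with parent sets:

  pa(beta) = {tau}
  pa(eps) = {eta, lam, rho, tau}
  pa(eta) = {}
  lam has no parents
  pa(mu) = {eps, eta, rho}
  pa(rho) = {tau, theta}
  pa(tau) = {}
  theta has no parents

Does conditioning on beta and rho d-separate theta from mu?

5 paths connect theta and mu; each must be blocked for d-separation to hold:
Path 1: theta → rho → eps ← eta → mu
  rho is a chain here and rho is conditioned on, so the path is blocked at rho.
Path 2: theta → rho → eps → mu
  rho is a chain here and rho is conditioned on, so the path is blocked at rho.
Path 3: theta → rho ← tau → eps ← eta → mu
  eps is a collider here and neither eps nor any of its descendants is conditioned on, so the collider stays closed — the path is blocked at eps.
Path 4: theta → rho ← tau → eps → mu
  rho is a collider and rho is conditioned on, which opens it; tau is a fork and tau is not conditioned on; eps is a chain and eps is not conditioned on — no node blocks this path, so it is active.
Path 5: theta → rho → mu
  rho is a chain here and rho is conditioned on, so the path is blocked at rho.
Because an active path exists, theta and mu are not d-separated.

No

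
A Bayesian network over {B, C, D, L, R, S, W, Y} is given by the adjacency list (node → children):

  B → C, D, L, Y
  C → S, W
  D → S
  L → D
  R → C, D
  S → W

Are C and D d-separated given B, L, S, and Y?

Enumerating the 5 paths from C to D and testing each for blocking by {B, L, S, Y}:
Path 1: C ← B → L → D
  B is a fork here and B is conditioned on, so the path is blocked at B.
Path 2: C ← B → D
  B is a fork here and B is conditioned on, so the path is blocked at B.
Path 3: C → S ← D
  S is a collider and S is conditioned on, which opens it — no node blocks this path, so it is active.
Path 4: C ← R → D
  R is a fork and R is not conditioned on — no node blocks this path, so it is active.
Path 5: C → W ← S ← D
  W is a collider here and neither W nor any of its descendants is conditioned on, so the collider stays closed — the path is blocked at W.
At least one path is unblocked, so d-separation fails.

No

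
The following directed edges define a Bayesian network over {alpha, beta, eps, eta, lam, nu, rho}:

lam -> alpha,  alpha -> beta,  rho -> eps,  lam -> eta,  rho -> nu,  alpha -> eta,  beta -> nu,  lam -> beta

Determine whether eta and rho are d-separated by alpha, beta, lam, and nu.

There are 4 undirected paths between eta and rho; checking each against the conditioning set {alpha, beta, lam, nu}:
Path 1: eta ← lam → beta → nu ← rho
  lam is a fork here and lam is conditioned on, so the path is blocked at lam.
Path 2: eta ← lam → alpha → beta → nu ← rho
  lam is a fork here and lam is conditioned on, so the path is blocked at lam.
Path 3: eta ← alpha → beta → nu ← rho
  alpha is a fork here and alpha is conditioned on, so the path is blocked at alpha.
Path 4: eta ← alpha ← lam → beta → nu ← rho
  alpha is a chain here and alpha is conditioned on, so the path is blocked at alpha.
Since every path is blocked, d-separation holds.

Yes — eta and rho are d-separated given {alpha, beta, lam, nu}.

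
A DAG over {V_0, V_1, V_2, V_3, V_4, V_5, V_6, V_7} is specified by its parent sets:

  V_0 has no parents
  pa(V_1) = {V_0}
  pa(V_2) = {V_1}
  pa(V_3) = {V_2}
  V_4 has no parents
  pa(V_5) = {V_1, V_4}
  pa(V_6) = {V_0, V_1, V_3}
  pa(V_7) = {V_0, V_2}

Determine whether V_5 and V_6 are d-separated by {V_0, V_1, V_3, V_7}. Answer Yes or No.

5 paths connect V_5 and V_6; each must be blocked for d-separation to hold:
  1. V_5 ← V_1 → V_6 — V_1:fork[blocks] ⇒ blocked
  2. V_5 ← V_1 → V_2 → V_7 ← V_0 → V_6 — V_1:fork[blocks]; V_2:chain[open]; V_7:collider[open]; V_0:fork[blocks] ⇒ blocked
  3. V_5 ← V_1 → V_2 → V_3 → V_6 — V_1:fork[blocks]; V_2:chain[open]; V_3:chain[blocks] ⇒ blocked
  4. V_5 ← V_1 ← V_0 → V_6 — V_1:chain[blocks]; V_0:fork[blocks] ⇒ blocked
  5. V_5 ← V_1 ← V_0 → V_7 ← V_2 → V_3 → V_6 — V_1:chain[blocks]; V_0:fork[blocks]; V_7:collider[open]; V_2:fork[open]; V_3:chain[blocks] ⇒ blocked
Every path is blocked, so V_5 and V_6 are d-separated given {V_0, V_1, V_3, V_7}.

Yes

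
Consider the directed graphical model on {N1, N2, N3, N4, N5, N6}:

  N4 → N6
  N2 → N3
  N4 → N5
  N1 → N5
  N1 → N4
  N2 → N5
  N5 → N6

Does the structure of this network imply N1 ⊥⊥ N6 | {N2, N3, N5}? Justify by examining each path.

There are 4 undirected paths between N1 and N6; checking each against the conditioning set {N2, N3, N5}:
Path 1: N1 → N4 → N6
  N4 is a chain and N4 is not conditioned on — no node blocks this path, so it is active.
Path 2: N1 → N4 → N5 → N6
  N5 is a chain here and N5 is conditioned on, so the path is blocked at N5.
Path 3: N1 → N5 → N6
  N5 is a chain here and N5 is conditioned on, so the path is blocked at N5.
Path 4: N1 → N5 ← N4 → N6
  N5 is a collider and N5 is conditioned on, which opens it; N4 is a fork and N4 is not conditioned on — no node blocks this path, so it is active.
At least one path is unblocked, so d-separation fails.

No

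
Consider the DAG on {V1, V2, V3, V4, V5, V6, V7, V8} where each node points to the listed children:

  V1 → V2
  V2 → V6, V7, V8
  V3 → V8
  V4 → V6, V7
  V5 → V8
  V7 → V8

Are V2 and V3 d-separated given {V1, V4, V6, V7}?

Yes

3 paths connect V2 and V3; each must be blocked for d-separation to hold:
Path 1: V2 → V8 ← V3
  V8 is a collider here and neither V8 nor any of its descendants is conditioned on, so the collider stays closed — the path is blocked at V8.
Path 2: V2 → V6 ← V4 → V7 → V8 ← V3
  V4 is a fork here and V4 is conditioned on, so the path is blocked at V4.
Path 3: V2 → V7 → V8 ← V3
  V7 is a chain here and V7 is conditioned on, so the path is blocked at V7.
All paths are blocked; V2 ⊥ V3 | {V1, V4, V6, V7} holds.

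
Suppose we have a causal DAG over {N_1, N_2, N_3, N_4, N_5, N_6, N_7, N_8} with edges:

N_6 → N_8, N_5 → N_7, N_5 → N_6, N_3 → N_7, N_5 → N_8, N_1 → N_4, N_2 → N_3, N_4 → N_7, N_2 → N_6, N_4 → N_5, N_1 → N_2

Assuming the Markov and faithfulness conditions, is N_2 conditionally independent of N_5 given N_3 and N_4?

We examine all 6 paths between N_2 and N_5:
Path 1: N_2 ← N_1 → N_4 → N_7 ← N_5
  N_4 is a chain here and N_4 is conditioned on, so the path is blocked at N_4.
Path 2: N_2 ← N_1 → N_4 → N_5
  N_4 is a chain here and N_4 is conditioned on, so the path is blocked at N_4.
Path 3: N_2 → N_3 → N_7 ← N_4 → N_5
  N_3 is a chain here and N_3 is conditioned on, so the path is blocked at N_3.
Path 4: N_2 → N_3 → N_7 ← N_5
  N_3 is a chain here and N_3 is conditioned on, so the path is blocked at N_3.
Path 5: N_2 → N_6 → N_8 ← N_5
  N_8 is a collider here and neither N_8 nor any of its descendants is conditioned on, so the collider stays closed — the path is blocked at N_8.
Path 6: N_2 → N_6 ← N_5
  N_6 is a collider here and neither N_6 nor any of its descendants is conditioned on, so the collider stays closed — the path is blocked at N_6.
Every path is blocked, so N_2 and N_5 are d-separated given {N_3, N_4}.

Yes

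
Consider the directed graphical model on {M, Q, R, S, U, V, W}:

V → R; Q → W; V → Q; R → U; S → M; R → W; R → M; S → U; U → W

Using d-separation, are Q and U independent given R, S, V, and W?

We examine all 6 paths between Q and U:
Path 1: Q → W ← U
  W is a collider and W is conditioned on, which opens it — no node blocks this path, so it is active.
Path 2: Q → W ← R → U
  R is a fork here and R is conditioned on, so the path is blocked at R.
Path 3: Q → W ← R → M ← S → U
  R is a fork here and R is conditioned on, so the path is blocked at R.
Path 4: Q ← V → R → U
  V is a fork here and V is conditioned on, so the path is blocked at V.
Path 5: Q ← V → R → W ← U
  V is a fork here and V is conditioned on, so the path is blocked at V.
Path 6: Q ← V → R → M ← S → U
  V is a fork here and V is conditioned on, so the path is blocked at V.
Because an active path exists, Q and U are not d-separated.

No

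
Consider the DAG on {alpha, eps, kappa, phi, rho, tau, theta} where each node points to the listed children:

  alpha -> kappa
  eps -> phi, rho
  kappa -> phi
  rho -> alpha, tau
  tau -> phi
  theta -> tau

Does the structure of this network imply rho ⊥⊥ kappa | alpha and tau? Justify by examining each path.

Yes

Enumerating the 3 paths from rho to kappa and testing each for blocking by {alpha, tau}:
Path 1: rho → tau → phi ← kappa
  tau is a chain here and tau is conditioned on, so the path is blocked at tau.
Path 2: rho → alpha → kappa
  alpha is a chain here and alpha is conditioned on, so the path is blocked at alpha.
Path 3: rho ← eps → phi ← kappa
  phi is a collider here and neither phi nor any of its descendants is conditioned on, so the collider stays closed — the path is blocked at phi.
All paths are blocked; rho ⊥ kappa | {alpha, tau} holds.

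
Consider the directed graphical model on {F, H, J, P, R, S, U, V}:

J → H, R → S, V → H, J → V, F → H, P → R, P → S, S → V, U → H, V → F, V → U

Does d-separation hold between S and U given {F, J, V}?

Enumerating the 4 paths from S to U and testing each for blocking by {F, J, V}:
  1. S → V → F → H ← U — V:chain[blocks]; F:chain[blocks]; H:collider[blocks] ⇒ blocked
  2. S → V → U — V:chain[blocks] ⇒ blocked
  3. S → V → H ← U — V:chain[blocks]; H:collider[blocks] ⇒ blocked
  4. S → V ← J → H ← U — V:collider[open]; J:fork[blocks]; H:collider[blocks] ⇒ blocked
All paths are blocked; S ⊥ U | {F, J, V} holds.

Yes — S and U are d-separated given {F, J, V}.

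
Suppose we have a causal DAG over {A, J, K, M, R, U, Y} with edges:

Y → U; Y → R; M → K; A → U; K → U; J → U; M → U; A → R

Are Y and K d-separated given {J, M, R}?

We examine all 4 paths between Y and K:
Path 1: Y → U ← K
  U is a collider here and neither U nor any of its descendants is conditioned on, so the collider stays closed — the path is blocked at U.
Path 2: Y → U ← M → K
  U is a collider here and neither U nor any of its descendants is conditioned on, so the collider stays closed — the path is blocked at U.
Path 3: Y → R ← A → U ← K
  U is a collider here and neither U nor any of its descendants is conditioned on, so the collider stays closed — the path is blocked at U.
Path 4: Y → R ← A → U ← M → K
  U is a collider here and neither U nor any of its descendants is conditioned on, so the collider stays closed — the path is blocked at U.
Every path is blocked, so Y and K are d-separated given {J, M, R}.

Yes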